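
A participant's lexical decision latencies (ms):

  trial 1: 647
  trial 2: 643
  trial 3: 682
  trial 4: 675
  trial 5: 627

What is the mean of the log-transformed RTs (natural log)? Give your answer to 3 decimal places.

ln(RT): 6.4723, 6.4661, 6.5250, 6.5147, 6.4409
Σ ln(RT) = 32.4192
Mean = 32.4192/5 = 6.48384

6.484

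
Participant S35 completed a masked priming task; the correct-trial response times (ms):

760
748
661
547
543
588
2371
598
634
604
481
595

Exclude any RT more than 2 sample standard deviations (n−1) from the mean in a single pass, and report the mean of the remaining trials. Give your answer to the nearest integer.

614 ms

n = 12, ΣRT = 9130, M = 760.833
Σ(x−M)² = 2898821.67; s = √(2898821.67/11) = 513.351
Cutoffs: 760.833 ± 2·513.351 → [-265.9, 1787.5]
Outside: 2371 → excluded.
Retained (n=11): Σ = 6759, mean = 6759/11 = 614.455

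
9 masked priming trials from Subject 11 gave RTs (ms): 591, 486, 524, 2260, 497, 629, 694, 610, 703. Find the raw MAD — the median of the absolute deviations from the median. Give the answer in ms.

86 ms

Sorted: 486, 497, 524, 591, 610, 629, 694, 703, 2260 → median = 610
|x − 610|: 19, 124, 86, 1650, 113, 19, 84, 0, 93
Sorted deviations: 0, 19, 19, 84, 86, 93, 113, 124, 1650 → MAD = 86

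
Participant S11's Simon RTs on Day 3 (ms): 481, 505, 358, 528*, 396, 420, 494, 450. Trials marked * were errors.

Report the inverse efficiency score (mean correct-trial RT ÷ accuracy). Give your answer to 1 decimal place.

Correct trials (n=7): 481, 505, 358, 396, 420, 494, 450
Mean correct RT = 3104/7 = 443.4286 ms
Proportion correct = 7/8
IES = 443.4286 / (7/8) = 506.776 ms

506.8 ms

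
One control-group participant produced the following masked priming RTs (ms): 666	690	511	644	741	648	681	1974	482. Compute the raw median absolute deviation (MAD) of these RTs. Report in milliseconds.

Sorted: 482, 511, 644, 648, 666, 681, 690, 741, 1974 → median = 666
|x − 666|: 0, 24, 155, 22, 75, 18, 15, 1308, 184
Sorted deviations: 0, 15, 18, 22, 24, 75, 155, 184, 1308 → MAD = 24

24 ms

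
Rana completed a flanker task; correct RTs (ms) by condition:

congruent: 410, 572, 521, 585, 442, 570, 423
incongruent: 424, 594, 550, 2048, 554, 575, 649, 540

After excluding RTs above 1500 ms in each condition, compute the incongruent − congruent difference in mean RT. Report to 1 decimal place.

incongruent: exclude 2048
M(congruent) = 3523/7 = 503.286
M(incongruent) = 3886/7 = 555.143
Difference = 555.143 − 503.286 = 51.857 ms

51.9 ms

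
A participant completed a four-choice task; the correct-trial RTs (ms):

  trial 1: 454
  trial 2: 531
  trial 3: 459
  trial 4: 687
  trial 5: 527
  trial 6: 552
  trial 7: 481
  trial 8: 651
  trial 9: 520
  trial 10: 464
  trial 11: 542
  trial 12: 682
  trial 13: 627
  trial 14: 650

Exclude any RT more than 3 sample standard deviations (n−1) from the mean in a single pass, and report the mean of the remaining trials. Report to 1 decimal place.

559.1 ms

n = 14, ΣRT = 7827, M = 559.071
Σ(x−M)² = 92682.93; s = √(92682.93/13) = 84.436
Cutoffs: 559.071 ± 3·84.436 → [305.8, 812.4]
No RTs fall outside the cutoffs; all 14 retained. Mean = 7827/14 = 559.071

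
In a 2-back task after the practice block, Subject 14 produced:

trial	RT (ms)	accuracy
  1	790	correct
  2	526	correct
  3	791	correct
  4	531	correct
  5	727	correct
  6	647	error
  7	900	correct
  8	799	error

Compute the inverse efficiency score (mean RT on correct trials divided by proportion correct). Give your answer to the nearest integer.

Correct trials (n=6): 790, 526, 791, 531, 727, 900
Mean correct RT = 4265/6 = 710.8333 ms
Proportion correct = 6/8
IES = 710.8333 / (6/8) = 947.778 ms

948 ms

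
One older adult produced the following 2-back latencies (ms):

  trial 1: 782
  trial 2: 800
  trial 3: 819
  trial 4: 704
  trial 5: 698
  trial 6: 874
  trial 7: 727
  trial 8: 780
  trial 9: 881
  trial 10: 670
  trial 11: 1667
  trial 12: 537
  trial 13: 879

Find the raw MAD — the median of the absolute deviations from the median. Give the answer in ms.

Sorted: 537, 670, 698, 704, 727, 780, 782, 800, 819, 874, 879, 881, 1667 → median = 782
|x − 782|: 0, 18, 37, 78, 84, 92, 55, 2, 99, 112, 885, 245, 97
Sorted deviations: 0, 2, 18, 37, 55, 78, 84, 92, 97, 99, 112, 245, 885 → MAD = 84

84 ms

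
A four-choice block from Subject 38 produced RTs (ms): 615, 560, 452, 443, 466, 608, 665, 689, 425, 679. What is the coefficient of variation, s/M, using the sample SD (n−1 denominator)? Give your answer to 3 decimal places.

0.188

n = 10, Σ = 5602, M = 560.2000
Σ(x−M)² = 99569.600; s = √(99569.600/9) = 105.1822
CV = 105.1822 / 560.2000 = 0.18776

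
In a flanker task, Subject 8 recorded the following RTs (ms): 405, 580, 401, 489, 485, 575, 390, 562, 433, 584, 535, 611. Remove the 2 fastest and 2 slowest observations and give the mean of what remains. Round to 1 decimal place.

Sorted: 390, 401, 405, 433, 485, 489, 535, 562, 575, 580, 584, 611
Drop lowest 2 (390, 401) and highest 2 (584, 611)
Remaining (n=8): Σ = 4064, mean = 4064/8 = 508.000

508.0 ms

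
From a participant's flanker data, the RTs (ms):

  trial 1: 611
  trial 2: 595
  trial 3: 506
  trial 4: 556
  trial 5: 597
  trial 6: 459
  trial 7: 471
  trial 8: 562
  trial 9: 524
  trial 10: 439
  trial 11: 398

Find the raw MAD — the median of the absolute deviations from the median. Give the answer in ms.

65 ms

Sorted: 398, 439, 459, 471, 506, 524, 556, 562, 595, 597, 611 → median = 524
|x − 524|: 87, 71, 18, 32, 73, 65, 53, 38, 0, 85, 126
Sorted deviations: 0, 18, 32, 38, 53, 65, 71, 73, 85, 87, 126 → MAD = 65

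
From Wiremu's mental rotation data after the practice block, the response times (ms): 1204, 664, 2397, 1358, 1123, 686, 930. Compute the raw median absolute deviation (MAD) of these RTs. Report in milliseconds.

Sorted: 664, 686, 930, 1123, 1204, 1358, 2397 → median = 1123
|x − 1123|: 81, 459, 1274, 235, 0, 437, 193
Sorted deviations: 0, 81, 193, 235, 437, 459, 1274 → MAD = 235

235 ms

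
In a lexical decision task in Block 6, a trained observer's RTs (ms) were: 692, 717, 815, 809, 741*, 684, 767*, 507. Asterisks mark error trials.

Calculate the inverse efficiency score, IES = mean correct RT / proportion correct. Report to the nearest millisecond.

939 ms

Correct trials (n=6): 692, 717, 815, 809, 684, 507
Mean correct RT = 4224/6 = 704.0000 ms
Proportion correct = 6/8
IES = 704.0000 / (6/8) = 938.667 ms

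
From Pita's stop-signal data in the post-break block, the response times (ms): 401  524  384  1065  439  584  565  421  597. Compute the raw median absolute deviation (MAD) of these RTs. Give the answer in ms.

Sorted: 384, 401, 421, 439, 524, 565, 584, 597, 1065 → median = 524
|x − 524|: 123, 0, 140, 541, 85, 60, 41, 103, 73
Sorted deviations: 0, 41, 60, 73, 85, 103, 123, 140, 541 → MAD = 85

85 ms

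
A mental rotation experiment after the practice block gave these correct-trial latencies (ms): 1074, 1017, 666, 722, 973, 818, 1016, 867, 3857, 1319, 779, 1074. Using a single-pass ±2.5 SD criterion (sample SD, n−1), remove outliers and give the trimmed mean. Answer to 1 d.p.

n = 12, ΣRT = 14182, M = 1181.833
Σ(x−M)² = 8168169.67; s = √(8168169.67/11) = 861.720
Cutoffs: 1181.833 ± 2.5·861.720 → [-972.5, 3336.1]
Outside: 3857 → excluded.
Retained (n=11): Σ = 10325, mean = 10325/11 = 938.636

938.6 ms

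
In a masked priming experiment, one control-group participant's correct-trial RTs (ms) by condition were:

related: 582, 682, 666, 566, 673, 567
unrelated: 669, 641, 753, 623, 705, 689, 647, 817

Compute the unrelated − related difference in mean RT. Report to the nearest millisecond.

70 ms

M(related) = 3736/6 = 622.667
M(unrelated) = 5544/8 = 693.000
Difference = 693.000 − 622.667 = 70.333 ms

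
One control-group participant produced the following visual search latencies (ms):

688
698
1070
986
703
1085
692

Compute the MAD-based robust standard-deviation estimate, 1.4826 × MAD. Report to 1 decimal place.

22.2 ms

Sorted: 688, 692, 698, 703, 986, 1070, 1085 → median = 703
|x − 703| sorted: 0, 5, 11, 15, 283, 367, 382 → MAD = 15
Robust SD ≈ 1.4826 × 15 = 22.239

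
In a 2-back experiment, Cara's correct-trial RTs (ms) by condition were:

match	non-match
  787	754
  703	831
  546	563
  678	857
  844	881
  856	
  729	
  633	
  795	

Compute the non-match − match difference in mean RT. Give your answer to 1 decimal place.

M(match) = 6571/9 = 730.111
M(non-match) = 3886/5 = 777.200
Difference = 777.200 − 730.111 = 47.089 ms

47.1 ms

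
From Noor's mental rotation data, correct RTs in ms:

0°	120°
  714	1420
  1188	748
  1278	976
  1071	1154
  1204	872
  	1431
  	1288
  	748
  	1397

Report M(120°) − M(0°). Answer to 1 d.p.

23.9 ms

M(0°) = 5455/5 = 1091.000
M(120°) = 10034/9 = 1114.889
Difference = 1114.889 − 1091.000 = 23.889 ms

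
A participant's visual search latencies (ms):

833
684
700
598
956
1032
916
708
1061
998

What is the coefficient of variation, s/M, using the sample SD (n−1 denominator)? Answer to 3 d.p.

0.196

n = 10, Σ = 8486, M = 848.6000
Σ(x−M)² = 249134.400; s = √(249134.400/9) = 166.3779
CV = 166.3779 / 848.6000 = 0.19606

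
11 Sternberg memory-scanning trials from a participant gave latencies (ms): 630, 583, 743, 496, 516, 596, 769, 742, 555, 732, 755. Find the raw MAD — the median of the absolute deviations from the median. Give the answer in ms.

Sorted: 496, 516, 555, 583, 596, 630, 732, 742, 743, 755, 769 → median = 630
|x − 630|: 0, 47, 113, 134, 114, 34, 139, 112, 75, 102, 125
Sorted deviations: 0, 34, 47, 75, 102, 112, 113, 114, 125, 134, 139 → MAD = 112

112 ms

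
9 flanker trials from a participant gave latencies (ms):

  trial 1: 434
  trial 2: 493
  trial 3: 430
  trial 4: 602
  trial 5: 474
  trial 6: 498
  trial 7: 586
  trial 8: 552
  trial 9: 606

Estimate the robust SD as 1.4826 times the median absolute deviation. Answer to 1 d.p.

Sorted: 430, 434, 474, 493, 498, 552, 586, 602, 606 → median = 498
|x − 498| sorted: 0, 5, 24, 54, 64, 68, 88, 104, 108 → MAD = 64
Robust SD ≈ 1.4826 × 64 = 94.886

94.9 ms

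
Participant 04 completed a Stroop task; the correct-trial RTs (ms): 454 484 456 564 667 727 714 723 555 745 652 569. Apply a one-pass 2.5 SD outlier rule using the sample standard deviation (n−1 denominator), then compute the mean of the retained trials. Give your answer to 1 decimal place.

609.2 ms

n = 12, ΣRT = 7310, M = 609.167
Σ(x−M)² = 131253.67; s = √(131253.67/11) = 109.234
Cutoffs: 609.167 ± 2.5·109.234 → [336.1, 882.3]
No RTs fall outside the cutoffs; all 12 retained. Mean = 7310/12 = 609.167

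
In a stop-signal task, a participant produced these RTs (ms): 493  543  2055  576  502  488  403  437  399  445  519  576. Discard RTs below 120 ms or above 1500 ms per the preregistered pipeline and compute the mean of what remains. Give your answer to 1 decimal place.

489.2 ms

Excluded: 2055
Retained (n=11): Σ = 5381
Mean = 5381/11 = 489.1818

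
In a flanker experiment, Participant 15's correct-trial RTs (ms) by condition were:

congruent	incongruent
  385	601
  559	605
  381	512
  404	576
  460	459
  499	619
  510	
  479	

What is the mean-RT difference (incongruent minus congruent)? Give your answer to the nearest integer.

102 ms

M(congruent) = 3677/8 = 459.625
M(incongruent) = 3372/6 = 562.000
Difference = 562.000 − 459.625 = 102.375 ms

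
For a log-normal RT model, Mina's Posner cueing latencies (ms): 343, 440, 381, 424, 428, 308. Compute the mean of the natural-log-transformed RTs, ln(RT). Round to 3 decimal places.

5.951

ln(RT): 5.8377, 6.0868, 5.9428, 6.0497, 6.0591, 5.7301
Σ ln(RT) = 35.7063
Mean = 35.7063/6 = 5.95104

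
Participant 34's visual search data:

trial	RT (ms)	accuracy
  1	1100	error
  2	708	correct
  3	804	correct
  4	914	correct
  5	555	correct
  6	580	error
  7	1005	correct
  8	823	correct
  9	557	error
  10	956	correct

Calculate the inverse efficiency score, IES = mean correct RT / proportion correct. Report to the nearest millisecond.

Correct trials (n=7): 708, 804, 914, 555, 1005, 823, 956
Mean correct RT = 5765/7 = 823.5714 ms
Proportion correct = 7/10
IES = 823.5714 / (7/10) = 1176.531 ms

1177 ms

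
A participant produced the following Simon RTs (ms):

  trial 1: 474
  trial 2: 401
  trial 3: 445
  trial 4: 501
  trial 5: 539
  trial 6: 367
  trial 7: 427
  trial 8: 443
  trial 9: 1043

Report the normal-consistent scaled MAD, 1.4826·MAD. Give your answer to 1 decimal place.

65.2 ms

Sorted: 367, 401, 427, 443, 445, 474, 501, 539, 1043 → median = 445
|x − 445| sorted: 0, 2, 18, 29, 44, 56, 78, 94, 598 → MAD = 44
Robust SD ≈ 1.4826 × 44 = 65.234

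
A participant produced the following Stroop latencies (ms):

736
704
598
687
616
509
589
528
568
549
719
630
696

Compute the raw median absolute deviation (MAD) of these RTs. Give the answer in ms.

71 ms

Sorted: 509, 528, 549, 568, 589, 598, 616, 630, 687, 696, 704, 719, 736 → median = 616
|x − 616|: 120, 88, 18, 71, 0, 107, 27, 88, 48, 67, 103, 14, 80
Sorted deviations: 0, 14, 18, 27, 48, 67, 71, 80, 88, 88, 103, 107, 120 → MAD = 71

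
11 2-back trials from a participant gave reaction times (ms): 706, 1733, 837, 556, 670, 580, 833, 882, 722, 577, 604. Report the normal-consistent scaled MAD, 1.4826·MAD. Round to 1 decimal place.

Sorted: 556, 577, 580, 604, 670, 706, 722, 833, 837, 882, 1733 → median = 706
|x − 706| sorted: 0, 16, 36, 102, 126, 127, 129, 131, 150, 176, 1027 → MAD = 127
Robust SD ≈ 1.4826 × 127 = 188.290

188.3 ms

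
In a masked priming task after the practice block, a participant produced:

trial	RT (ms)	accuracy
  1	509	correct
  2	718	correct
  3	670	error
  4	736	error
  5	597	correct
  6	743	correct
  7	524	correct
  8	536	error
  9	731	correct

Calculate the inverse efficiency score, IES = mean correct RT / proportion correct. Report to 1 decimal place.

955.5 ms

Correct trials (n=6): 509, 718, 597, 743, 524, 731
Mean correct RT = 3822/6 = 637.0000 ms
Proportion correct = 6/9
IES = 637.0000 / (6/9) = 955.500 ms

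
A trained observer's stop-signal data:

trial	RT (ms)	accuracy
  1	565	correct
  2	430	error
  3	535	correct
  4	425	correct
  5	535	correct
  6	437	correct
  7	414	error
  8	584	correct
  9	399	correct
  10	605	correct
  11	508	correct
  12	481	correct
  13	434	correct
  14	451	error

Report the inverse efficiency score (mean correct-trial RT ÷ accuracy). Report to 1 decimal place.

Correct trials (n=11): 565, 535, 425, 535, 437, 584, 399, 605, 508, 481, 434
Mean correct RT = 5508/11 = 500.7273 ms
Proportion correct = 11/14
IES = 500.7273 / (11/14) = 637.289 ms

637.3 ms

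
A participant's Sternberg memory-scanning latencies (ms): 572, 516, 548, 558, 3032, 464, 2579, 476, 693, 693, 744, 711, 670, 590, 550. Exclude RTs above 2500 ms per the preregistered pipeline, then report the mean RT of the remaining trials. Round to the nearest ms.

Excluded: 2579, 3032
Retained (n=13): Σ = 7785
Mean = 7785/13 = 598.8462

599 ms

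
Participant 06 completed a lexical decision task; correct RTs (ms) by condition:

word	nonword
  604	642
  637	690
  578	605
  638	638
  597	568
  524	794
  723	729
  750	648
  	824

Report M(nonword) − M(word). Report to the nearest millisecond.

M(word) = 5051/8 = 631.375
M(nonword) = 6138/9 = 682.000
Difference = 682.000 − 631.375 = 50.625 ms

51 ms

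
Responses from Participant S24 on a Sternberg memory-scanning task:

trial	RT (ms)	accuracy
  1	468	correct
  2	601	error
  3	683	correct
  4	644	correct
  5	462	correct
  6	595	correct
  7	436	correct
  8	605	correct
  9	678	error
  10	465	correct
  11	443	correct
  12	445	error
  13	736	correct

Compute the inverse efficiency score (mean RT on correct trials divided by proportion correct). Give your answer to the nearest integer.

Correct trials (n=10): 468, 683, 644, 462, 595, 436, 605, 465, 443, 736
Mean correct RT = 5537/10 = 553.7000 ms
Proportion correct = 10/13
IES = 553.7000 / (10/13) = 719.810 ms

720 ms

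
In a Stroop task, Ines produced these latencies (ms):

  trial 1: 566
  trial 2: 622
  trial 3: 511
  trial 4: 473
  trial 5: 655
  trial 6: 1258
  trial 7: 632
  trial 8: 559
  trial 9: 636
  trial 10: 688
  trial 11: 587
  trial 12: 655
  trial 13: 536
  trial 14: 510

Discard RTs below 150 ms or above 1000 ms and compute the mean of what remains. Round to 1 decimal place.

Excluded: 1258
Retained (n=13): Σ = 7630
Mean = 7630/13 = 586.9231

586.9 ms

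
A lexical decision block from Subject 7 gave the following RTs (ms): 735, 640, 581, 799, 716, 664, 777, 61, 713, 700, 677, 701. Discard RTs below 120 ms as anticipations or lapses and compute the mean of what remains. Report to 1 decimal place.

700.3 ms

Excluded: 61
Retained (n=11): Σ = 7703
Mean = 7703/11 = 700.2727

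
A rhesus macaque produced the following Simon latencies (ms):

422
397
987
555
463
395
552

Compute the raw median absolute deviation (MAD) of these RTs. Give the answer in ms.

68 ms

Sorted: 395, 397, 422, 463, 552, 555, 987 → median = 463
|x − 463|: 41, 66, 524, 92, 0, 68, 89
Sorted deviations: 0, 41, 66, 68, 89, 92, 524 → MAD = 68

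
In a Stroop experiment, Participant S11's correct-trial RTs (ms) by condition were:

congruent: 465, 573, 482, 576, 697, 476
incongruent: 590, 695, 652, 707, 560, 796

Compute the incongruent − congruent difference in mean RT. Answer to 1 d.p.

121.8 ms

M(congruent) = 3269/6 = 544.833
M(incongruent) = 4000/6 = 666.667
Difference = 666.667 − 544.833 = 121.833 ms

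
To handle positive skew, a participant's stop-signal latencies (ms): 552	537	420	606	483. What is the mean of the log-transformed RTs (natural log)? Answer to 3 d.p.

6.245

ln(RT): 6.3135, 6.2860, 6.0403, 6.4069, 6.1800
Σ ln(RT) = 31.2267
Mean = 31.2267/5 = 6.24534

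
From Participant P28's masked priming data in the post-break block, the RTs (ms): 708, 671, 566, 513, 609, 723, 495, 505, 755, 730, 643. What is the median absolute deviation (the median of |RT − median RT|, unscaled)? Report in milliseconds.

80 ms

Sorted: 495, 505, 513, 566, 609, 643, 671, 708, 723, 730, 755 → median = 643
|x − 643|: 65, 28, 77, 130, 34, 80, 148, 138, 112, 87, 0
Sorted deviations: 0, 28, 34, 65, 77, 80, 87, 112, 130, 138, 148 → MAD = 80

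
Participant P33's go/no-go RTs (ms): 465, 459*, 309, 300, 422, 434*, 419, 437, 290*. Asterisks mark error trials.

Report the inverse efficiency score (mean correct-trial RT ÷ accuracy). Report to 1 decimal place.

588.0 ms

Correct trials (n=6): 465, 309, 300, 422, 419, 437
Mean correct RT = 2352/6 = 392.0000 ms
Proportion correct = 6/9
IES = 392.0000 / (6/9) = 588.000 ms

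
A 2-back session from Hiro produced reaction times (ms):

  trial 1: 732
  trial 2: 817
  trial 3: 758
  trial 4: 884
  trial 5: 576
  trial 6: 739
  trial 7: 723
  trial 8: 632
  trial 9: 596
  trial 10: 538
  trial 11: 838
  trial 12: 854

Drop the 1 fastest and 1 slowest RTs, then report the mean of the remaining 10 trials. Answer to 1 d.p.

Sorted: 538, 576, 596, 632, 723, 732, 739, 758, 817, 838, 854, 884
Drop lowest 1 (538) and highest 1 (884)
Remaining (n=10): Σ = 7265, mean = 7265/10 = 726.500

726.5 ms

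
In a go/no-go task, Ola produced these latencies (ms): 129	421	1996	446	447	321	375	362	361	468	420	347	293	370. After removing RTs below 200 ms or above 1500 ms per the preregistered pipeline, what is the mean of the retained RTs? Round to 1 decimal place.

Excluded: 129, 1996
Retained (n=12): Σ = 4631
Mean = 4631/12 = 385.9167

385.9 ms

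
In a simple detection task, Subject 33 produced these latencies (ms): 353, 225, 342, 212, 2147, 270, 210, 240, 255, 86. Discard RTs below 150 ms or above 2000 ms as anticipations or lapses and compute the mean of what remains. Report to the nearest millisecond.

263 ms

Excluded: 86, 2147
Retained (n=8): Σ = 2107
Mean = 2107/8 = 263.3750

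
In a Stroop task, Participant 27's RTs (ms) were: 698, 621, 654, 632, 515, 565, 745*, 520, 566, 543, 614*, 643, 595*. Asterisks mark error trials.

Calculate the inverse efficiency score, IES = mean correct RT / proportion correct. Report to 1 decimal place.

Correct trials (n=10): 698, 621, 654, 632, 515, 565, 520, 566, 543, 643
Mean correct RT = 5957/10 = 595.7000 ms
Proportion correct = 10/13
IES = 595.7000 / (10/13) = 774.410 ms

774.4 ms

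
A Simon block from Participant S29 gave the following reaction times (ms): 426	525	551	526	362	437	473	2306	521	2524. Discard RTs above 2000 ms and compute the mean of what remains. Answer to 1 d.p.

Excluded: 2306, 2524
Retained (n=8): Σ = 3821
Mean = 3821/8 = 477.6250

477.6 ms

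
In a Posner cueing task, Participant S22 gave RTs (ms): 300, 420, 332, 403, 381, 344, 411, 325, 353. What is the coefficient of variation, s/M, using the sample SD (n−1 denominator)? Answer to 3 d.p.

0.116

n = 9, Σ = 3269, M = 363.2222
Σ(x−M)² = 14311.556; s = √(14311.556/8) = 42.2959
CV = 42.2959 / 363.2222 = 0.11645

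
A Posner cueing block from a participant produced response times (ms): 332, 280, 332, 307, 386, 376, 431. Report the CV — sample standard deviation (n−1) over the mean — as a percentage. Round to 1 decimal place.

n = 7, Σ = 2444, M = 349.1429
Σ(x−M)² = 15924.857; s = √(15924.857/6) = 51.5184
CV = 51.5184 / 349.1429 = 0.14756 = 14.756%

14.8%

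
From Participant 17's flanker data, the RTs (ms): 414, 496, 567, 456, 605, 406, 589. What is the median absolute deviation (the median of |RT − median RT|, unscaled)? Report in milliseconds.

82 ms

Sorted: 406, 414, 456, 496, 567, 589, 605 → median = 496
|x − 496|: 82, 0, 71, 40, 109, 90, 93
Sorted deviations: 0, 40, 71, 82, 90, 93, 109 → MAD = 82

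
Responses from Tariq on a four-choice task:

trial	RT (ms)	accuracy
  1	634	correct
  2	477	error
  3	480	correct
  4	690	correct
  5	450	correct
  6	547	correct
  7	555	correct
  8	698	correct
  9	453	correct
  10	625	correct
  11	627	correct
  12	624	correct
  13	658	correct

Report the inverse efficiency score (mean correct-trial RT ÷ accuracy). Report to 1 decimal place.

Correct trials (n=12): 634, 480, 690, 450, 547, 555, 698, 453, 625, 627, 624, 658
Mean correct RT = 7041/12 = 586.7500 ms
Proportion correct = 12/13
IES = 586.7500 / (12/13) = 635.646 ms

635.6 ms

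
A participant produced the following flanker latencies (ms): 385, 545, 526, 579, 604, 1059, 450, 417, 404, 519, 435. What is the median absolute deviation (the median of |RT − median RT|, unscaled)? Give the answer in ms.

Sorted: 385, 404, 417, 435, 450, 519, 526, 545, 579, 604, 1059 → median = 519
|x − 519|: 134, 26, 7, 60, 85, 540, 69, 102, 115, 0, 84
Sorted deviations: 0, 7, 26, 60, 69, 84, 85, 102, 115, 134, 540 → MAD = 84

84 ms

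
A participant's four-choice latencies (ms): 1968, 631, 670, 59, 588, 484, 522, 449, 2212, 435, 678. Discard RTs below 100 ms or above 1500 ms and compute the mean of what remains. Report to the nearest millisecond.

557 ms

Excluded: 59, 1968, 2212
Retained (n=8): Σ = 4457
Mean = 4457/8 = 557.1250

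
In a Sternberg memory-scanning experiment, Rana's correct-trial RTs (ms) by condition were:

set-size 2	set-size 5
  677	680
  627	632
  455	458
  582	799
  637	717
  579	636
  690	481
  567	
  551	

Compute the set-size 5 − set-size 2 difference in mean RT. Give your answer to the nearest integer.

33 ms

M(set-size 2) = 5365/9 = 596.111
M(set-size 5) = 4403/7 = 629.000
Difference = 629.000 − 596.111 = 32.889 ms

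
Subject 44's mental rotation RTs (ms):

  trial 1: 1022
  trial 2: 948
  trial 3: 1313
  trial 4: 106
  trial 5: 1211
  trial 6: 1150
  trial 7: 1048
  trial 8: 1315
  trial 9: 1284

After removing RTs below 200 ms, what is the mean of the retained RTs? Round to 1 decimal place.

Excluded: 106
Retained (n=8): Σ = 9291
Mean = 9291/8 = 1161.3750

1161.4 ms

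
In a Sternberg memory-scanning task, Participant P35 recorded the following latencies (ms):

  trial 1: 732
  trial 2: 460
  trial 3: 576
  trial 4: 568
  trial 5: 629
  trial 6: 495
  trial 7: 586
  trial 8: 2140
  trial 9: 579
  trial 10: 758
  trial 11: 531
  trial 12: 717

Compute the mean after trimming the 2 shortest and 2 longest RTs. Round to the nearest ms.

615 ms

Sorted: 460, 495, 531, 568, 576, 579, 586, 629, 717, 732, 758, 2140
Drop lowest 2 (460, 495) and highest 2 (758, 2140)
Remaining (n=8): Σ = 4918, mean = 4918/8 = 614.750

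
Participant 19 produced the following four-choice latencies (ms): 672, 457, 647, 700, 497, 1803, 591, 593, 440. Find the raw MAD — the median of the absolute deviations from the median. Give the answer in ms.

Sorted: 440, 457, 497, 591, 593, 647, 672, 700, 1803 → median = 593
|x − 593|: 79, 136, 54, 107, 96, 1210, 2, 0, 153
Sorted deviations: 0, 2, 54, 79, 96, 107, 136, 153, 1210 → MAD = 96

96 ms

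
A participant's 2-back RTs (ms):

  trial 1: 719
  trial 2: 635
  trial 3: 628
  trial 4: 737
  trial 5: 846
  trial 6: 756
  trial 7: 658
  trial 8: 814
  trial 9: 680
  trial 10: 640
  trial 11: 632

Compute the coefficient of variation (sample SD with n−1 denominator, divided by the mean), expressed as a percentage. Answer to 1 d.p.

10.9%

n = 11, Σ = 7745, M = 704.0909
Σ(x−M)² = 58790.909; s = √(58790.909/10) = 76.6752
CV = 76.6752 / 704.0909 = 0.10890 = 10.890%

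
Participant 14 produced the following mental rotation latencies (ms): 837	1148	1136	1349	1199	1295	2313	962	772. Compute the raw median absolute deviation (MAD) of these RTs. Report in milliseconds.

Sorted: 772, 837, 962, 1136, 1148, 1199, 1295, 1349, 2313 → median = 1148
|x − 1148|: 311, 0, 12, 201, 51, 147, 1165, 186, 376
Sorted deviations: 0, 12, 51, 147, 186, 201, 311, 376, 1165 → MAD = 186

186 ms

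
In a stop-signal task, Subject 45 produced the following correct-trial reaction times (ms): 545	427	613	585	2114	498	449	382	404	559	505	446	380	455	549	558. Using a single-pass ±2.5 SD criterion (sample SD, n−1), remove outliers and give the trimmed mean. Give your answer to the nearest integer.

n = 16, ΣRT = 9469, M = 591.812
Σ(x−M)² = 2551828.44; s = √(2551828.44/15) = 412.458
Cutoffs: 591.812 ± 2.5·412.458 → [-439.3, 1623.0]
Outside: 2114 → excluded.
Retained (n=15): Σ = 7355, mean = 7355/15 = 490.333

490 ms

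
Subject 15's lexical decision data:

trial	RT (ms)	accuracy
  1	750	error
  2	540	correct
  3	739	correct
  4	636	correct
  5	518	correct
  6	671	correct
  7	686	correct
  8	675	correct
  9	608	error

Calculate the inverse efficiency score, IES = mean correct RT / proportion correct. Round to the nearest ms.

Correct trials (n=7): 540, 739, 636, 518, 671, 686, 675
Mean correct RT = 4465/7 = 637.8571 ms
Proportion correct = 7/9
IES = 637.8571 / (7/9) = 820.102 ms

820 ms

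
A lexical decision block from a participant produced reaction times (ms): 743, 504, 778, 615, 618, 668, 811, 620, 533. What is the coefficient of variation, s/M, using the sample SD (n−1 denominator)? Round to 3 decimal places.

0.161

n = 9, Σ = 5890, M = 654.4444
Σ(x−M)² = 89254.222; s = √(89254.222/8) = 105.6256
CV = 105.6256 / 654.4444 = 0.16140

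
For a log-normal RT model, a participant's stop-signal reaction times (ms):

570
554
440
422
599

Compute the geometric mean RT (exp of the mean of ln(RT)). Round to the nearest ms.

ln(RT): 6.3456, 6.3172, 6.0868, 6.0450, 6.3953
Mean ln(RT) = 31.1898/5 = 6.23797
Geometric mean = exp(6.23797) = 511.82 ms

512 ms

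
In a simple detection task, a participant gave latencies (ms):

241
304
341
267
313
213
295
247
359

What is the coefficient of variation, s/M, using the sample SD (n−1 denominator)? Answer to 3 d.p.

n = 9, Σ = 2580, M = 286.6667
Σ(x−M)² = 18720.000; s = √(18720.000/8) = 48.3735
CV = 48.3735 / 286.6667 = 0.16874

0.169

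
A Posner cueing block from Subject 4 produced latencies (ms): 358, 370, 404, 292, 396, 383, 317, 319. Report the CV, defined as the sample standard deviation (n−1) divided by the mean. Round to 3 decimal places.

0.116

n = 8, Σ = 2839, M = 354.8750
Σ(x−M)² = 11808.875; s = √(11808.875/7) = 41.0729
CV = 41.0729 / 354.8750 = 0.11574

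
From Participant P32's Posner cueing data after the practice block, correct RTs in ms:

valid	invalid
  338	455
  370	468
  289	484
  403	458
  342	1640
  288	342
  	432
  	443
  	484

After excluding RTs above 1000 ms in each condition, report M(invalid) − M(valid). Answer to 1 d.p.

invalid: exclude 1640
M(valid) = 2030/6 = 338.333
M(invalid) = 3566/8 = 445.750
Difference = 445.750 − 338.333 = 107.417 ms

107.4 ms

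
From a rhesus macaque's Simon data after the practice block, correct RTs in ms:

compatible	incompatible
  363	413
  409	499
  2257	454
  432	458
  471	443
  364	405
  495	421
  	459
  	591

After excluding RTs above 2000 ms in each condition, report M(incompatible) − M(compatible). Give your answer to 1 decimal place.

compatible: exclude 2257
M(compatible) = 2534/6 = 422.333
M(incompatible) = 4143/9 = 460.333
Difference = 460.333 − 422.333 = 38.000 ms

38.0 ms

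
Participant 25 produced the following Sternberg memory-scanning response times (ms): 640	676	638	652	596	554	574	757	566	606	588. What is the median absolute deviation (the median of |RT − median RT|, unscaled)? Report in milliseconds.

Sorted: 554, 566, 574, 588, 596, 606, 638, 640, 652, 676, 757 → median = 606
|x − 606|: 34, 70, 32, 46, 10, 52, 32, 151, 40, 0, 18
Sorted deviations: 0, 10, 18, 32, 32, 34, 40, 46, 52, 70, 151 → MAD = 34

34 ms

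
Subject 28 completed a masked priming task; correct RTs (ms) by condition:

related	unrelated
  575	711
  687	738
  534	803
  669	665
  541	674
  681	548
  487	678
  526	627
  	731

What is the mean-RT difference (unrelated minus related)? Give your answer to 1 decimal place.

98.6 ms

M(related) = 4700/8 = 587.500
M(unrelated) = 6175/9 = 686.111
Difference = 686.111 − 587.500 = 98.611 ms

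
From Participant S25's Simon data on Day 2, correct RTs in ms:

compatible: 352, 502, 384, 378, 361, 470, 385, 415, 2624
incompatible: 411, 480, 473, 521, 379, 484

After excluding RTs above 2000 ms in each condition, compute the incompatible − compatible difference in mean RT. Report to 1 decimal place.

compatible: exclude 2624
M(compatible) = 3247/8 = 405.875
M(incompatible) = 2748/6 = 458.000
Difference = 458.000 − 405.875 = 52.125 ms

52.1 ms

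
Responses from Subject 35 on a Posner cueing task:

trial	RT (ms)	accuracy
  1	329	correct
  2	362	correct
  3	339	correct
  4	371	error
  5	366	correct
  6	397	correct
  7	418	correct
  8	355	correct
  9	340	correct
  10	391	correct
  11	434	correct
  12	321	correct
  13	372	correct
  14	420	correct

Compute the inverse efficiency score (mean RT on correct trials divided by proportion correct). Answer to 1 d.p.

Correct trials (n=13): 329, 362, 339, 366, 397, 418, 355, 340, 391, 434, 321, 372, 420
Mean correct RT = 4844/13 = 372.6154 ms
Proportion correct = 13/14
IES = 372.6154 / (13/14) = 401.278 ms

401.3 ms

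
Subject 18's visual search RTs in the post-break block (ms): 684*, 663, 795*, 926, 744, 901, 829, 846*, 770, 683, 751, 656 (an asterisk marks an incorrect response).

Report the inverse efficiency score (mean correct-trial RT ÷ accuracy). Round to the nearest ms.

Correct trials (n=9): 663, 926, 744, 901, 829, 770, 683, 751, 656
Mean correct RT = 6923/9 = 769.2222 ms
Proportion correct = 9/12
IES = 769.2222 / (9/12) = 1025.630 ms

1026 ms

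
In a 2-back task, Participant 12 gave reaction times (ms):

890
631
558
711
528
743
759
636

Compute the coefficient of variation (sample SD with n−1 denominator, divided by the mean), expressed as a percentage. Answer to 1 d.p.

17.3%

n = 8, Σ = 5456, M = 682.0000
Σ(x−M)² = 97564.000; s = √(97564.000/7) = 118.0581
CV = 118.0581 / 682.0000 = 0.17311 = 17.311%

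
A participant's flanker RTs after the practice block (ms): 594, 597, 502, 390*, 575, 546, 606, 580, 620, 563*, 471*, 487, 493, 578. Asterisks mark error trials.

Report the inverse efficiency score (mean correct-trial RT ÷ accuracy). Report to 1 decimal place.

714.8 ms

Correct trials (n=11): 594, 597, 502, 575, 546, 606, 580, 620, 487, 493, 578
Mean correct RT = 6178/11 = 561.6364 ms
Proportion correct = 11/14
IES = 561.6364 / (11/14) = 714.810 ms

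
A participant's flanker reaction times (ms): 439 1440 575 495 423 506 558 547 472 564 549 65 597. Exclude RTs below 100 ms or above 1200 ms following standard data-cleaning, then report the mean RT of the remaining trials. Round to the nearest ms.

520 ms

Excluded: 65, 1440
Retained (n=11): Σ = 5725
Mean = 5725/11 = 520.4545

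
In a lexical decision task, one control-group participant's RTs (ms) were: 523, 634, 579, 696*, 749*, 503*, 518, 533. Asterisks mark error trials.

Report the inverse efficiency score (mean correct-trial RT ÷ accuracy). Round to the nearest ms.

Correct trials (n=5): 523, 634, 579, 518, 533
Mean correct RT = 2787/5 = 557.4000 ms
Proportion correct = 5/8
IES = 557.4000 / (5/8) = 891.840 ms

892 ms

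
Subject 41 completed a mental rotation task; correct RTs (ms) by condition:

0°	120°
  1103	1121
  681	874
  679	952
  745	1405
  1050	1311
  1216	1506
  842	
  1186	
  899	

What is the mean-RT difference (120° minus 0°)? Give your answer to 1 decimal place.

261.4 ms

M(0°) = 8401/9 = 933.444
M(120°) = 7169/6 = 1194.833
Difference = 1194.833 − 933.444 = 261.389 ms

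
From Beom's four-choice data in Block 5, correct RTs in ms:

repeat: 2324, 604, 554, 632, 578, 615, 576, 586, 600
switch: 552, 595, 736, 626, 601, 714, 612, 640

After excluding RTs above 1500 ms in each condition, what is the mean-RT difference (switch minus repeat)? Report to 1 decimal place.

repeat: exclude 2324
M(repeat) = 4745/8 = 593.125
M(switch) = 5076/8 = 634.500
Difference = 634.500 − 593.125 = 41.375 ms

41.4 ms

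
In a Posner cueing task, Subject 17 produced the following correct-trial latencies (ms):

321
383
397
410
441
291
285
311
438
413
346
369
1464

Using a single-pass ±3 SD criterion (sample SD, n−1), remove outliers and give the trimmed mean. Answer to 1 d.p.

n = 13, ΣRT = 5869, M = 451.462
Σ(x−M)² = 1144505.23; s = √(1144505.23/12) = 308.829
Cutoffs: 451.462 ± 3·308.829 → [-475.0, 1377.9]
Outside: 1464 → excluded.
Retained (n=12): Σ = 4405, mean = 4405/12 = 367.083

367.1 ms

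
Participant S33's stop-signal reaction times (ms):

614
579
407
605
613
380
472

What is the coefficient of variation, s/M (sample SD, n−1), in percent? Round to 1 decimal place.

n = 7, Σ = 3670, M = 524.2857
Σ(x−M)² = 62735.429; s = √(62735.429/6) = 102.2541
CV = 102.2541 / 524.2857 = 0.19504 = 19.504%

19.5%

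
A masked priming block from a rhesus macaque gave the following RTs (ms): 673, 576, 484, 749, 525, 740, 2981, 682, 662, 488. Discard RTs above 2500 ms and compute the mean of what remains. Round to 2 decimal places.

Excluded: 2981
Retained (n=9): Σ = 5579
Mean = 5579/9 = 619.8889

619.89 ms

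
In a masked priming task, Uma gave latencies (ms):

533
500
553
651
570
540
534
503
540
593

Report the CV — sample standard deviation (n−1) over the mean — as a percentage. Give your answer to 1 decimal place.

n = 10, Σ = 5517, M = 551.7000
Σ(x−M)² = 17884.100; s = √(17884.100/9) = 44.5771
CV = 44.5771 / 551.7000 = 0.08080 = 8.080%

8.1%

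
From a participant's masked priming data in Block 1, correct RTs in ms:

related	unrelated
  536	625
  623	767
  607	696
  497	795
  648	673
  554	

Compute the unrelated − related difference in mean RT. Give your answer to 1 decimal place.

133.7 ms

M(related) = 3465/6 = 577.500
M(unrelated) = 3556/5 = 711.200
Difference = 711.200 − 577.500 = 133.700 ms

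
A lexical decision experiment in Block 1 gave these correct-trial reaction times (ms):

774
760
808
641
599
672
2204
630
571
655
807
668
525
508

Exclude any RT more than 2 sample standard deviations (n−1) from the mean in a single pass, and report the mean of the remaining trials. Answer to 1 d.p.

n = 14, ΣRT = 10822, M = 773.000
Σ(x−M)² = 2326144.00; s = √(2326144.00/13) = 423.006
Cutoffs: 773.000 ± 2·423.006 → [-73.0, 1619.0]
Outside: 2204 → excluded.
Retained (n=13): Σ = 8618, mean = 8618/13 = 662.923

662.9 ms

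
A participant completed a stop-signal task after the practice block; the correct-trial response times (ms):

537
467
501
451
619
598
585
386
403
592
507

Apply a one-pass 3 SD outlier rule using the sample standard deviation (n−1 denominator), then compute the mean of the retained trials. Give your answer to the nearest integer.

n = 11, ΣRT = 5646, M = 513.273
Σ(x−M)² = 64830.18; s = √(64830.18/10) = 80.517
Cutoffs: 513.273 ± 3·80.517 → [271.7, 754.8]
No RTs fall outside the cutoffs; all 11 retained. Mean = 5646/11 = 513.273

513 ms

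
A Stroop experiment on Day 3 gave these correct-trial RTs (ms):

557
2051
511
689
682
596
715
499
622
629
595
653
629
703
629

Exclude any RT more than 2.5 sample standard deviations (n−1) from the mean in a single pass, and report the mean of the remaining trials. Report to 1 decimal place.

622.1 ms

n = 15, ΣRT = 10760, M = 717.333
Σ(x−M)² = 1963201.33; s = √(1963201.33/14) = 374.471
Cutoffs: 717.333 ± 2.5·374.471 → [-218.8, 1653.5]
Outside: 2051 → excluded.
Retained (n=14): Σ = 8709, mean = 8709/14 = 622.071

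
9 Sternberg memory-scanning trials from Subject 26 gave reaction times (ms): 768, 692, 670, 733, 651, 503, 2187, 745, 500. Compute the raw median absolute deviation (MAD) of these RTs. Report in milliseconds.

53 ms

Sorted: 500, 503, 651, 670, 692, 733, 745, 768, 2187 → median = 692
|x − 692|: 76, 0, 22, 41, 41, 189, 1495, 53, 192
Sorted deviations: 0, 22, 41, 41, 53, 76, 189, 192, 1495 → MAD = 53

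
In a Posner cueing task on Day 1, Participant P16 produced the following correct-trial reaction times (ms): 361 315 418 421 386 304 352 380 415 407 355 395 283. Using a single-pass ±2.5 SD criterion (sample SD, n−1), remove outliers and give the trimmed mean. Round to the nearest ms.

n = 13, ΣRT = 4792, M = 368.615
Σ(x−M)² = 24835.08; s = √(24835.08/12) = 45.493
Cutoffs: 368.615 ± 2.5·45.493 → [254.9, 482.3]
No RTs fall outside the cutoffs; all 13 retained. Mean = 4792/13 = 368.615

369 ms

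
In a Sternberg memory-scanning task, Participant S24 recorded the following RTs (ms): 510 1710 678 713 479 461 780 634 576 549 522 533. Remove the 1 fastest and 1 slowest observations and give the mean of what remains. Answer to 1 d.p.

597.4 ms

Sorted: 461, 479, 510, 522, 533, 549, 576, 634, 678, 713, 780, 1710
Drop lowest 1 (461) and highest 1 (1710)
Remaining (n=10): Σ = 5974, mean = 5974/10 = 597.400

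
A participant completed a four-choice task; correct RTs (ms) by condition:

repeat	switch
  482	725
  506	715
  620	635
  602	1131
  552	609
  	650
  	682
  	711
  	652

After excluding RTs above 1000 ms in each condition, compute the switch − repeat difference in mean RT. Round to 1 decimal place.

switch: exclude 1131
M(repeat) = 2762/5 = 552.400
M(switch) = 5379/8 = 672.375
Difference = 672.375 − 552.400 = 119.975 ms

120.0 ms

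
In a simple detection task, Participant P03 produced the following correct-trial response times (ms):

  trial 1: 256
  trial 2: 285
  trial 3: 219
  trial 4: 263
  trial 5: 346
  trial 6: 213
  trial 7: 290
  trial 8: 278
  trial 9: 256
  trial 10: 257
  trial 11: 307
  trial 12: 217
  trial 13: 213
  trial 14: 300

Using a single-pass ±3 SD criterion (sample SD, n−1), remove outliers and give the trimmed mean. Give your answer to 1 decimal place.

264.3 ms

n = 14, ΣRT = 3700, M = 264.286
Σ(x−M)² = 20794.86; s = √(20794.86/13) = 39.995
Cutoffs: 264.286 ± 3·39.995 → [144.3, 384.3]
No RTs fall outside the cutoffs; all 14 retained. Mean = 3700/14 = 264.286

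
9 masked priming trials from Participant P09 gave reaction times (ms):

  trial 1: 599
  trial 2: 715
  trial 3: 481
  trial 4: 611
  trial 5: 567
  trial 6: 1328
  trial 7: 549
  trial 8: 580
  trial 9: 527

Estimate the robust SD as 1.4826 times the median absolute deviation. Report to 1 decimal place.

Sorted: 481, 527, 549, 567, 580, 599, 611, 715, 1328 → median = 580
|x − 580| sorted: 0, 13, 19, 31, 31, 53, 99, 135, 748 → MAD = 31
Robust SD ≈ 1.4826 × 31 = 45.961

46.0 ms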